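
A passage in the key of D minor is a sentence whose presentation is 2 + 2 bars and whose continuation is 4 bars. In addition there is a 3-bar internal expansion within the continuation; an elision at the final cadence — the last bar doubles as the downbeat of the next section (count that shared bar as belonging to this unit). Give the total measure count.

11 measures

Basic sentence: 2 + 2 + 4 = 8 bars.
8 (basic form) + 3 (internal expansion) = 11.
The elision shares a bar with the next section but does not change this unit's count.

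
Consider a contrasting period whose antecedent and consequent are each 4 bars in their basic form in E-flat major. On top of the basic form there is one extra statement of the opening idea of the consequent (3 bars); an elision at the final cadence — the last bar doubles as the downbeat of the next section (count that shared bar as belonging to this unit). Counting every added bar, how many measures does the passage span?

Basic contrasting period: 4 + 4 = 8 bars.
8 (basic form) + 3 (extra statement) = 11.
The elision shares a bar with the next section but does not change this unit's count.

11 measures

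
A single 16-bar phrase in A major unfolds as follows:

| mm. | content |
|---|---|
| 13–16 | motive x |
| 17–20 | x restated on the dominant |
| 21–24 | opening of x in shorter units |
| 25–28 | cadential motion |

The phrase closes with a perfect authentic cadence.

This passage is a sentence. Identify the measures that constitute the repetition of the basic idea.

The presentation of a sentence is the basic idea (bars 13-16) plus its repetition (mm. 17–20); the repetition of the basic idea is therefore bars 17–20.

measures 17–20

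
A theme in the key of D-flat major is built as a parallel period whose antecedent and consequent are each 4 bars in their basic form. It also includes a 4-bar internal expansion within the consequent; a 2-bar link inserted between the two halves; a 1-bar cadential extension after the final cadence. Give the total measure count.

Basic parallel period: 4 + 4 = 8 bars.
8 (basic form) + 4 (internal expansion) + 2 (link) + 1 (cadential extension) = 15.

15 measures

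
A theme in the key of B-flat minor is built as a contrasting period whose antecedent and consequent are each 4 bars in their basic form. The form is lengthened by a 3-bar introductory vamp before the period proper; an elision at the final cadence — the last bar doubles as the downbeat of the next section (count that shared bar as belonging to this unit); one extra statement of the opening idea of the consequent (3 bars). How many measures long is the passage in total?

14 measures

Basic contrasting period: 4 + 4 = 8 bars.
8 (basic form) + 3 (introduction) + 3 (extra statement) = 14.
The elision shares a bar with the next section but does not change this unit's count.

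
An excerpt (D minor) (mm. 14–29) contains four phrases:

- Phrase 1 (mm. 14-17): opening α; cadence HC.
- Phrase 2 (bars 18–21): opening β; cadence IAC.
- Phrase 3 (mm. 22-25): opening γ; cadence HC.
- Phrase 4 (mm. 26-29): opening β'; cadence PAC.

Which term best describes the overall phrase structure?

Four phrases in two halves: the first half (bars 14–21) ends with an imperfect authentic cadence, the second (measures 22-29) with a perfect authentic cadence — a large antecedent–consequent pair, i.e. a double period.
Phrase 3 begins with different material from phrase 1, making it contrasting.

contrasting double period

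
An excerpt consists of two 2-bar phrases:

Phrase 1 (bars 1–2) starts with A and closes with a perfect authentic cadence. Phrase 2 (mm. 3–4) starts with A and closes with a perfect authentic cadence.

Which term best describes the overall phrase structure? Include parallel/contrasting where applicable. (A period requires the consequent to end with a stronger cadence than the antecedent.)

repeated phrase

Both phrases have the same opening (A) and the same cadence (perfect authentic cadence): the second is a restatement, not a consequent, so this is a repeated phrase rather than a period.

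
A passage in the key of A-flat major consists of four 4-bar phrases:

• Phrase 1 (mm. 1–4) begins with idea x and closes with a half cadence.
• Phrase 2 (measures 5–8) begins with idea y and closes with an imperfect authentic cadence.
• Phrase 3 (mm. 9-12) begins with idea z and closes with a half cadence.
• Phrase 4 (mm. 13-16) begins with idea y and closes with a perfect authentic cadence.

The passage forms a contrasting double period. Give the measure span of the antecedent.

In a double period the four phrases pair into a large antecedent (phrases 1–2, ending imperfect authentic cadence) and a large consequent (phrases 3–4, ending perfect authentic cadence). The antecedent spans mm. 1–8.

measures 1–8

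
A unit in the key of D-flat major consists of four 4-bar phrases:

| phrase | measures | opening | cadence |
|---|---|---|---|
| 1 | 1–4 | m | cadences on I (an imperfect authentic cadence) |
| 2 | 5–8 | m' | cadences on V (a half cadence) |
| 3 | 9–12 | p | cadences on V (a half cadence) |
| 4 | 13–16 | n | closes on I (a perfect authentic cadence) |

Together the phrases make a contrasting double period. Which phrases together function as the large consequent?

In a double period the first pair of phrases (ending half cadence) is the large antecedent and the second pair (ending perfect authentic cadence) is the large consequent; the consequent is phrases 3 and 4.

phrases 3 and 4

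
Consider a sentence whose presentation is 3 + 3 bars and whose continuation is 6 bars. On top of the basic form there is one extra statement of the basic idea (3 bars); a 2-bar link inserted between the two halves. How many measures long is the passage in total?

17 measures

Basic sentence: 3 + 3 + 6 = 12 bars.
12 (basic form) + 3 (extra statement) + 2 (link) = 17.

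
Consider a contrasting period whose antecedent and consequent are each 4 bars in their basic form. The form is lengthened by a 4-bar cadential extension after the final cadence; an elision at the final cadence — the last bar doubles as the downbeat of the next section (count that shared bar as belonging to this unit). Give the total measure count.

Basic contrasting period: 4 + 4 = 8 bars.
8 (basic form) + 4 (cadential extension) = 12.
The elision shares a bar with the next section but does not change this unit's count.

12 measures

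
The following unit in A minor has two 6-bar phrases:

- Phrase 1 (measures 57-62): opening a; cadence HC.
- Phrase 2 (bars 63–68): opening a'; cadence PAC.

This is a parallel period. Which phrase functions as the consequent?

The phrase ending with the weaker cadence (half cadence) is the antecedent; the one ending more conclusively (perfect authentic cadence) is the consequent. The consequent is phrase 2.

phrase 2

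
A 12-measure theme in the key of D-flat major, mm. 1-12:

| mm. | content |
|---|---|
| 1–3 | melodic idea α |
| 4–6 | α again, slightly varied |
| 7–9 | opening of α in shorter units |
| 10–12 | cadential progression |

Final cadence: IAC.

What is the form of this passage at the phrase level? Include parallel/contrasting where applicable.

Basic idea (mm. 1-3) + its repetition (bars 4-6) form the presentation; fragmentation and cadence (mm. 7–12) form the continuation — the 12-bar whole is a sentence.

sentence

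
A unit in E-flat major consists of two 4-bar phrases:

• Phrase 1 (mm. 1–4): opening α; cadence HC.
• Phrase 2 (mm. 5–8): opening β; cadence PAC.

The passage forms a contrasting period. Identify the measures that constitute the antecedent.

measures 1–4

The antecedent is the phrase ending with the weaker cadence (half cadence, phrase 1) and the consequent the one ending more conclusively (perfect authentic cadence, phrase 2); the antecedent is bars 1-4.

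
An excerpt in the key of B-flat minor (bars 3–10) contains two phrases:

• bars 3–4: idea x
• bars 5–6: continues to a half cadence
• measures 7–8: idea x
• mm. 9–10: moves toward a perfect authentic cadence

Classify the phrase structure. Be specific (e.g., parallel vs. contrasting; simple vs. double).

Phrase 1 ends with a half cadence (weaker) and phrase 2 with a perfect authentic cadence (stronger): antecedent + consequent = a period.
The two phrases open with the same material (x / x), so the period is parallel.

parallel period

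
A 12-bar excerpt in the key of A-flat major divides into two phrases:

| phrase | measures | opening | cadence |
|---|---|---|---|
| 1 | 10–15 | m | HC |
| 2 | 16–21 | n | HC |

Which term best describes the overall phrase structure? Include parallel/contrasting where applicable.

phrase group

The second phrase closes with a half cadence, which is not stronger than the first phrase's half cadence; without a weak→strong cadential pair there is no antecedent–consequent relationship, so this is a phrase group rather than a period.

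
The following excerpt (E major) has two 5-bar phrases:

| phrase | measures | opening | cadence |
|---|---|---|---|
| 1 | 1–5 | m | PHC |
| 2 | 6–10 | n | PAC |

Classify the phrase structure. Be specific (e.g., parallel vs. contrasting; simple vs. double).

contrasting period

Phrase 1 ends with a Phrygian half cadence (weaker) and phrase 2 with a perfect authentic cadence (stronger): antecedent + consequent = a period.
The two phrases open with different material (m / n), so the period is contrasting.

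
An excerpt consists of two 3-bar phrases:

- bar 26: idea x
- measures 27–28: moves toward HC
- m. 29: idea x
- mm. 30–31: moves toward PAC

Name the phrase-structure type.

parallel period

Phrase 1 ends with a half cadence (weaker) and phrase 2 with a perfect authentic cadence (stronger): antecedent + consequent = a period.
The two phrases open with the same material (x / x), so the period is parallel.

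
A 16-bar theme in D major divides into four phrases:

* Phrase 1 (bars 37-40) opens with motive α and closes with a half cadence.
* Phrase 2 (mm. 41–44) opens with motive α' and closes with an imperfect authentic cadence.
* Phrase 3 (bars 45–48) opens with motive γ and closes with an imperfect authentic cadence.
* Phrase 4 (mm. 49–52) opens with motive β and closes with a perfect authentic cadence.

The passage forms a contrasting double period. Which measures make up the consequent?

In a double period the first pair of phrases (ending imperfect authentic cadence) is the large antecedent and the second pair (ending perfect authentic cadence) is the large consequent; the consequent is measures 45–52.

measures 45–52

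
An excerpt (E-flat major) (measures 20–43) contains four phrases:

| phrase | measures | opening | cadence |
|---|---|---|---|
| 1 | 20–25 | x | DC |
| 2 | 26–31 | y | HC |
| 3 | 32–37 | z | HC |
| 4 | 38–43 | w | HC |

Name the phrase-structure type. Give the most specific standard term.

Phrase 4 ends with a half cadence, no stronger than phrase 2's half cadence, so the four phrases do not form a double period; nor do phrases 3–4 duplicate 1–2, so it is not a repeated period. With no phrase reaching a conclusive cadence, the passage is a phrase group.

phrase group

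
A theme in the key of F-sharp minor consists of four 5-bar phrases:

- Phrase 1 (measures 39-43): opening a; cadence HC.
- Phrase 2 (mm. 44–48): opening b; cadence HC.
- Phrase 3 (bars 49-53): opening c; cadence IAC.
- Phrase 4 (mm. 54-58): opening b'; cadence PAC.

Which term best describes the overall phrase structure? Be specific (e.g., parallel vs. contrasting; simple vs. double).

contrasting double period

Four phrases in two halves: the first half (measures 39–48) ends with a half cadence, the second (mm. 49–58) with a perfect authentic cadence — a large antecedent–consequent pair, i.e. a double period.
Phrase 3 begins with different material from phrase 1, making it contrasting.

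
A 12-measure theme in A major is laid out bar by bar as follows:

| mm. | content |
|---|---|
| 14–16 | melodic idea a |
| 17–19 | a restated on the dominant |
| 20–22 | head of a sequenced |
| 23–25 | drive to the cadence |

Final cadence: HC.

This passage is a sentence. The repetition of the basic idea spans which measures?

The presentation of a sentence is the basic idea (measures 14–16) plus its repetition (measures 17-19); the repetition of the basic idea is therefore measures 17-19.

measures 17–19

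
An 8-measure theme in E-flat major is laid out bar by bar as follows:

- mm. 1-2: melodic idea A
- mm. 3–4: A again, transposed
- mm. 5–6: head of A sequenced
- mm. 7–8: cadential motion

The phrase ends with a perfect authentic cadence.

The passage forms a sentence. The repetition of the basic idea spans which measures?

The presentation of a sentence is the basic idea (measures 1–2) plus its repetition (mm. 3-4); the repetition of the basic idea is therefore measures 3–4.

measures 3–4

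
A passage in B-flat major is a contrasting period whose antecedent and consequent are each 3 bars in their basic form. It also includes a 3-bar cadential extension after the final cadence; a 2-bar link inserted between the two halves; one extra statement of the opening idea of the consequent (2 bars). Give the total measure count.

Basic contrasting period: 3 + 3 = 6 bars.
6 (basic form) + 3 (cadential extension) + 2 (link) + 2 (extra statement) = 13.

13 measures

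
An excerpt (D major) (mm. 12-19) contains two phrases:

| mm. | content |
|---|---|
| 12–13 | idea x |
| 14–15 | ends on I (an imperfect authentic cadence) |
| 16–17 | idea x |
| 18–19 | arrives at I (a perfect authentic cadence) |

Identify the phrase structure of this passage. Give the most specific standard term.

parallel period

Phrase 1 ends with an imperfect authentic cadence (weaker) and phrase 2 with a perfect authentic cadence (stronger): antecedent + consequent = a period.
The two phrases open with the same material (x / x), so the period is parallel.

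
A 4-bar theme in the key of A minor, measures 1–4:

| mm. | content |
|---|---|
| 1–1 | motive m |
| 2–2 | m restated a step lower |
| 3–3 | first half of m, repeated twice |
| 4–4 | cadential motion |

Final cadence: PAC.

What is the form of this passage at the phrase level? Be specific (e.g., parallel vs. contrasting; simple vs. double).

sentence

Basic idea (measure 1) + its repetition (measure 2) form the presentation; fragmentation and cadence (mm. 3–4) form the continuation — the 4-bar whole is a sentence.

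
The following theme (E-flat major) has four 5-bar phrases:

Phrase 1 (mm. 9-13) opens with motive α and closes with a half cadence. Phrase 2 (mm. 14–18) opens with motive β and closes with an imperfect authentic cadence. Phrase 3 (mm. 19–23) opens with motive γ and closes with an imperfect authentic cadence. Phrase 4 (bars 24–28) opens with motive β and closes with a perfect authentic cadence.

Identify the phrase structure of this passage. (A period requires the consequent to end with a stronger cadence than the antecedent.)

Four phrases in two halves: the first half (mm. 9–18) ends with an imperfect authentic cadence, the second (measures 19–28) with a perfect authentic cadence — a large antecedent–consequent pair, i.e. a double period.
Phrase 3 begins with different material from phrase 1, making it contrasting.

contrasting double period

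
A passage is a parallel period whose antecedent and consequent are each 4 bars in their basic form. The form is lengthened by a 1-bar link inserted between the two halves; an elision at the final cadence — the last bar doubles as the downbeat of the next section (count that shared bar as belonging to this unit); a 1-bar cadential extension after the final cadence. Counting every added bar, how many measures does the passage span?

Basic parallel period: 4 + 4 = 8 bars.
8 (basic form) + 1 (link) + 1 (cadential extension) = 10.
The elision shares a bar with the next section but does not change this unit's count.

10 measures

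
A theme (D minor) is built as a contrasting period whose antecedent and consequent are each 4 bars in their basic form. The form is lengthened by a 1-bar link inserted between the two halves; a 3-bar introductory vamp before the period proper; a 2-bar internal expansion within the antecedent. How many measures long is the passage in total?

14 measures

Basic contrasting period: 4 + 4 = 8 bars.
8 (basic form) + 1 (link) + 3 (introduction) + 2 (internal expansion) = 14.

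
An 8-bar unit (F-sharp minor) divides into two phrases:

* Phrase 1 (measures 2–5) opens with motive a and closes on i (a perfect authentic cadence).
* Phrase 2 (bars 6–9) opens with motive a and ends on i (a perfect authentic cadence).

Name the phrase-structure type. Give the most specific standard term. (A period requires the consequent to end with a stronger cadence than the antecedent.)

Both phrases have the same opening (a) and the same cadence (perfect authentic cadence): the second is a restatement, not a consequent, so this is a repeated phrase rather than a period.

repeated phrase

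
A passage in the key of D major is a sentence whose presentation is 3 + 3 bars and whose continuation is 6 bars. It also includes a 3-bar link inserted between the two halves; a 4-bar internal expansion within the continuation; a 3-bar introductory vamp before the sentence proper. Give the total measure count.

Basic sentence: 3 + 3 + 6 = 12 bars.
12 (basic form) + 3 (link) + 4 (internal expansion) + 3 (introduction) = 22.

22 measures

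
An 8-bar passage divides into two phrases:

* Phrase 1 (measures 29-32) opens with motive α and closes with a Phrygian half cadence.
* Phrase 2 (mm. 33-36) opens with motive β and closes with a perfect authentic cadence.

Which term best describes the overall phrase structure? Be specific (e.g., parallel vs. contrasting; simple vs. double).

contrasting period

Phrase 1 ends with a Phrygian half cadence (weaker) and phrase 2 with a perfect authentic cadence (stronger): antecedent + consequent = a period.
The two phrases open with different material (α / β), so the period is contrasting.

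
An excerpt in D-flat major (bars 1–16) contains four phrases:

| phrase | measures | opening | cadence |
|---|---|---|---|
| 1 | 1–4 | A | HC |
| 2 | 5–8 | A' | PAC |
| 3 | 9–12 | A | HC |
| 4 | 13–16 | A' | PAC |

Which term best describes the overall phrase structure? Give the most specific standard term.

The cadence pattern HC–PAC–HC–PAC is weak–strong twice, and phrases 3–4 restate phrases 1–2: a period heard twice, not a double period (which would end weakly at phrase 2).

repeated period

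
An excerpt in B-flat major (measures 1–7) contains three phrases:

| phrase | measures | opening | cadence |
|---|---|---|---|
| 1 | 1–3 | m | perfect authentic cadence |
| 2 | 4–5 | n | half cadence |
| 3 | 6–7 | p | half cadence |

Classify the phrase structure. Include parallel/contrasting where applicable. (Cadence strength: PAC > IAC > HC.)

The final phrase closes with a half cadence, which is not stronger than the preceding half cadence; the 3 phrases lack an overall antecedent–consequent design and so form a phrase group.

phrase group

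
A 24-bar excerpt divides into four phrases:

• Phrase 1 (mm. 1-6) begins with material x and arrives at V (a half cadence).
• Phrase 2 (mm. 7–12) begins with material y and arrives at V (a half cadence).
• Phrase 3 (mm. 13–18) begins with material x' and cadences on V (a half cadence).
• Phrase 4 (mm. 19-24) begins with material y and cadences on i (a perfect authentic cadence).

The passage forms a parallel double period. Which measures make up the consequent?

In a double period the first pair of phrases (ending half cadence) is the large antecedent and the second pair (ending perfect authentic cadence) is the large consequent; the consequent is measures 13–24.

measures 13–24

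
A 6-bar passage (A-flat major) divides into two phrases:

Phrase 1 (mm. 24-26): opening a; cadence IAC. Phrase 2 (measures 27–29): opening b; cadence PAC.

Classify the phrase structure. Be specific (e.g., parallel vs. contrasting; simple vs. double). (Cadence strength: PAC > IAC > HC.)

Phrase 1 ends with an imperfect authentic cadence (weaker) and phrase 2 with a perfect authentic cadence (stronger): antecedent + consequent = a period.
The two phrases open with different material (a / b), so the period is contrasting.

contrasting period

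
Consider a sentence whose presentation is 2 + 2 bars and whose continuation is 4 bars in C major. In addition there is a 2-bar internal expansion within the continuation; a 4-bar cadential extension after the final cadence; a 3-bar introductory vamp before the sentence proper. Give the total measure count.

Basic sentence: 2 + 2 + 4 = 8 bars.
8 (basic form) + 2 (internal expansion) + 4 (cadential extension) + 3 (introduction) = 17.

17 measures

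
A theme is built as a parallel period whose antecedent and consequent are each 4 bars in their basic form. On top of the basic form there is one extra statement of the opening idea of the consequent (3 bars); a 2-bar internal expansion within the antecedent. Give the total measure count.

Basic parallel period: 4 + 4 = 8 bars.
8 (basic form) + 3 (extra statement) + 2 (internal expansion) = 13.

13 measures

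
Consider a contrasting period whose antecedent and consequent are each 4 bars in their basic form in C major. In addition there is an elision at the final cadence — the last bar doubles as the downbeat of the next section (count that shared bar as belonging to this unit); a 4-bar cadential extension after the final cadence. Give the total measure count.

12 measures

Basic contrasting period: 4 + 4 = 8 bars.
8 (basic form) + 4 (cadential extension) = 12.
The elision shares a bar with the next section but does not change this unit's count.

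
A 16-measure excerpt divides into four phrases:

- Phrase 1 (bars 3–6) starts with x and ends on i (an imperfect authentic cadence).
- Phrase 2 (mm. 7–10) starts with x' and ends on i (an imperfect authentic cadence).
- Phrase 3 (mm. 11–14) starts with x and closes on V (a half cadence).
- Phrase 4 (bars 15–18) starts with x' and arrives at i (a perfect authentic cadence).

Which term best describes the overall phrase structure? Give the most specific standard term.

Four phrases in two halves: the first half (mm. 3–10) ends with an imperfect authentic cadence, the second (mm. 11–18) with a perfect authentic cadence — a large antecedent–consequent pair, i.e. a double period.
Phrase 3 begins with the same material as phrase 1, making it parallel.

parallel double period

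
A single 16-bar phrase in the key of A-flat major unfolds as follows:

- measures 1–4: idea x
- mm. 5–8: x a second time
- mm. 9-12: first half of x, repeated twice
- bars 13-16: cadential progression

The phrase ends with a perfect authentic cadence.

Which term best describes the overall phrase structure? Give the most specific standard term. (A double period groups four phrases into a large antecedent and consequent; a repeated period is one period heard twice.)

Basic idea (measures 1–4) + its repetition (measures 5-8) form the presentation; fragmentation and cadence (bars 9-16) form the continuation — the 16-bar whole is a sentence.

sentence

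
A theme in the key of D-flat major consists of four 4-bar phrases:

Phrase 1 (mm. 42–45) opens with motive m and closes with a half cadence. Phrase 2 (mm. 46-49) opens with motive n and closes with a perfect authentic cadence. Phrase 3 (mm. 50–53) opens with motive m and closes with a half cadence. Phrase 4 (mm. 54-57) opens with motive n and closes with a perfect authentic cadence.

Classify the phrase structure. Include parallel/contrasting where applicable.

The cadence pattern HC–PAC–HC–PAC is weak–strong twice, and phrases 3–4 restate phrases 1–2: a period heard twice, not a double period (which would end weakly at phrase 2).

repeated period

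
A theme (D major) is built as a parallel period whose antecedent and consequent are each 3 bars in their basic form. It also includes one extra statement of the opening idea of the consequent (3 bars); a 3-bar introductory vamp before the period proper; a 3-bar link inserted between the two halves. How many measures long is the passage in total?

15 measures

Basic parallel period: 3 + 3 = 6 bars.
6 (basic form) + 3 (extra statement) + 3 (introduction) + 3 (link) = 15.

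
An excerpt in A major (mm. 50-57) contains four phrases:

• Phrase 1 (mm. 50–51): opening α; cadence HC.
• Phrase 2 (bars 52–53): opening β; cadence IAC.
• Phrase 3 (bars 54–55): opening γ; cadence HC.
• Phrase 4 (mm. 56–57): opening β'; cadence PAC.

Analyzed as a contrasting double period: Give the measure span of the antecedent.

In a double period the four phrases pair into a large antecedent (phrases 1–2, ending imperfect authentic cadence) and a large consequent (phrases 3–4, ending perfect authentic cadence). The antecedent spans mm. 50-53.

measures 50–53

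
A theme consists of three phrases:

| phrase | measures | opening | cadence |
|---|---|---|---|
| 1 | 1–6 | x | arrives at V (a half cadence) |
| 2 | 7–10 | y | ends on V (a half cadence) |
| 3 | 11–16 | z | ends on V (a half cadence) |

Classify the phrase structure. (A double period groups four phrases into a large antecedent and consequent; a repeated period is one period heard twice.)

phrase group

The final phrase closes with a half cadence, which is not stronger than the preceding half cadence; the 3 phrases lack an overall antecedent–consequent design and so form a phrase group.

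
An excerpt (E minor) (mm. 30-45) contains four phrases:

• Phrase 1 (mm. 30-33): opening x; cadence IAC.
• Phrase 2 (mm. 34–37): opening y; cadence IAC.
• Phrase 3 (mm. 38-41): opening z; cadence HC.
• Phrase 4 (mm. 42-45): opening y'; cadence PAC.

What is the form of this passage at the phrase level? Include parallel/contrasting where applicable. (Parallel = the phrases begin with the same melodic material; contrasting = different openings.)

Four phrases in two halves: the first half (bars 30–37) ends with an imperfect authentic cadence, the second (measures 38-45) with a perfect authentic cadence — a large antecedent–consequent pair, i.e. a double period.
Phrase 3 begins with different material from phrase 1, making it contrasting.

contrasting double period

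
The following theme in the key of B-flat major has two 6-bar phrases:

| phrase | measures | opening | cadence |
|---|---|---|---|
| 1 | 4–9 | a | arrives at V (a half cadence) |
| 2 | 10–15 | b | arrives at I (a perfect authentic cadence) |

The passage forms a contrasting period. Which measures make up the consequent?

The phrase ending with the weaker cadence (half cadence) is the antecedent; the one ending more conclusively (perfect authentic cadence) is the consequent. The consequent is measures 10–15.

measures 10–15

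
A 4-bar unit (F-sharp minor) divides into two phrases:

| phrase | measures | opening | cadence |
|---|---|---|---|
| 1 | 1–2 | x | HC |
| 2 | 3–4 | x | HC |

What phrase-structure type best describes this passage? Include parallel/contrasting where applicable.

Both phrases have the same opening (x) and the same cadence (half cadence): the second is a restatement, not a consequent, so this is a repeated phrase rather than a period.

repeated phrase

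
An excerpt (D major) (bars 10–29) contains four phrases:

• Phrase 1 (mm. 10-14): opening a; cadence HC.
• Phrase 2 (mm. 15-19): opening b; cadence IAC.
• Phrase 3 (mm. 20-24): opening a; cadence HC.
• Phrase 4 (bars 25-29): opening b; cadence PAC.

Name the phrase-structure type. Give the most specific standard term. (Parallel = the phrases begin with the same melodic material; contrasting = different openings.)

Four phrases in two halves: the first half (measures 10-19) ends with an imperfect authentic cadence, the second (bars 20–29) with a perfect authentic cadence — a large antecedent–consequent pair, i.e. a double period.
Phrase 3 begins with the same material as phrase 1, making it parallel.

parallel double period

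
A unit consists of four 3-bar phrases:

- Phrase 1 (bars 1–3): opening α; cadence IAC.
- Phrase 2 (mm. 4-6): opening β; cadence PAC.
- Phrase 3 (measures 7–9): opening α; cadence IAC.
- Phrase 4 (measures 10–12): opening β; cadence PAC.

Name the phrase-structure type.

repeated period

The cadence pattern IAC–PAC–IAC–PAC is weak–strong twice, and phrases 3–4 restate phrases 1–2: a period heard twice, not a double period (which would end weakly at phrase 2).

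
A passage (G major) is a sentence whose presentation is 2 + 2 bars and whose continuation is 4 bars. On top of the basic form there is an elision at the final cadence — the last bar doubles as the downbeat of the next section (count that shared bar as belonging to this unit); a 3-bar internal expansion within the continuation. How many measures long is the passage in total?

Basic sentence: 2 + 2 + 4 = 8 bars.
8 (basic form) + 3 (internal expansion) = 11.
The elision shares a bar with the next section but does not change this unit's count.

11 measures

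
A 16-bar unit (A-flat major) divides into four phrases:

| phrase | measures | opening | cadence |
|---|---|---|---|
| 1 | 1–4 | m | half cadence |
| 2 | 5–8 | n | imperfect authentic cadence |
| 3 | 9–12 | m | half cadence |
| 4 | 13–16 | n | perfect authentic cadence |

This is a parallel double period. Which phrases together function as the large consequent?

phrases 3 and 4

In a double period the first pair of phrases (ending imperfect authentic cadence) is the large antecedent and the second pair (ending perfect authentic cadence) is the large consequent; the consequent is phrases 3 and 4.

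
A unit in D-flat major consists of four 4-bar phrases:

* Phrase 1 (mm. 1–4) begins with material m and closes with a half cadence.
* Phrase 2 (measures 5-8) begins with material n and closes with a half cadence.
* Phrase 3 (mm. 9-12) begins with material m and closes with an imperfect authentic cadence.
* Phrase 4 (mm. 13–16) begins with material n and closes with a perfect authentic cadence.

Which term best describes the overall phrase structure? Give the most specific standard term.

parallel double period

Four phrases in two halves: the first half (mm. 1–8) ends with a half cadence, the second (mm. 9–16) with a perfect authentic cadence — a large antecedent–consequent pair, i.e. a double period.
Phrase 3 begins with the same material as phrase 1, making it parallel.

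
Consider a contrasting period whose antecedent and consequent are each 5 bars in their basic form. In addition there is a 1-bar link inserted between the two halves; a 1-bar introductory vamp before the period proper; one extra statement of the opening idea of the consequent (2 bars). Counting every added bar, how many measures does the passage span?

Basic contrasting period: 5 + 5 = 10 bars.
10 (basic form) + 1 (link) + 1 (introduction) + 2 (extra statement) = 14.

14 measures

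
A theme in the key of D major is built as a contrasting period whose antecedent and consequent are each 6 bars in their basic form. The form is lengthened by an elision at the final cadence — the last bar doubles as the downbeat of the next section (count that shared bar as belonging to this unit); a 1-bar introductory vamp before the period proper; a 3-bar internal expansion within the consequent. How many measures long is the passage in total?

16 measures

Basic contrasting period: 6 + 6 = 12 bars.
12 (basic form) + 1 (introduction) + 3 (internal expansion) = 16.
The elision shares a bar with the next section but does not change this unit's count.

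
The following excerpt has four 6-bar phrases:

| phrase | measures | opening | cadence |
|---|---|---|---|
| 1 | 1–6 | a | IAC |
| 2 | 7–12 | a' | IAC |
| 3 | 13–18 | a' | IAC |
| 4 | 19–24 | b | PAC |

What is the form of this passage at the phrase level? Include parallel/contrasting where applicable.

parallel double period

Four phrases in two halves: the first half (bars 1–12) ends with an imperfect authentic cadence, the second (mm. 13–24) with a perfect authentic cadence — a large antecedent–consequent pair, i.e. a double period.
Phrase 3 begins with the same material as phrase 1, making it parallel.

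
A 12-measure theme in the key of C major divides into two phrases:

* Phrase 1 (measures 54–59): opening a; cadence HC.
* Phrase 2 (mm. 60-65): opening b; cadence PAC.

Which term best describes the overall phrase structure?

Phrase 1 ends with a half cadence (weaker) and phrase 2 with a perfect authentic cadence (stronger): antecedent + consequent = a period.
The two phrases open with different material (a / b), so the period is contrasting.

contrasting period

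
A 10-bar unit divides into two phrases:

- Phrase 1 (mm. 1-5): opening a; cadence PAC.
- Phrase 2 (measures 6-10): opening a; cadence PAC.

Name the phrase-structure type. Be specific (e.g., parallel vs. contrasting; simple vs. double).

Both phrases have the same opening (a) and the same cadence (perfect authentic cadence): the second is a restatement, not a consequent, so this is a repeated phrase rather than a period.

repeated phrase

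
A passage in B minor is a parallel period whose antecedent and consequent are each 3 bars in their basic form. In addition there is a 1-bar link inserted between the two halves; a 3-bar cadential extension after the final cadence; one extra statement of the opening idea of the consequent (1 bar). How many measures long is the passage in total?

Basic parallel period: 3 + 3 = 6 bars.
6 (basic form) + 1 (link) + 3 (cadential extension) + 1 (extra statement) = 11.

11 measures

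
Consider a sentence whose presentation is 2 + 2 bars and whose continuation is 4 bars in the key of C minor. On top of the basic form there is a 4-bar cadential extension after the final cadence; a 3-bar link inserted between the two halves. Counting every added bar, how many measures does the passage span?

15 measures

Basic sentence: 2 + 2 + 4 = 8 bars.
8 (basic form) + 4 (cadential extension) + 3 (link) = 15.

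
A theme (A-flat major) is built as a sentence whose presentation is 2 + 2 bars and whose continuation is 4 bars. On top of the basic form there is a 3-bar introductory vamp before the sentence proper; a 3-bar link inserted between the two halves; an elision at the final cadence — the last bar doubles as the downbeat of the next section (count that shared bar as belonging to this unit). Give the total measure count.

14 measures

Basic sentence: 2 + 2 + 4 = 8 bars.
8 (basic form) + 3 (introduction) + 3 (link) = 14.
The elision shares a bar with the next section but does not change this unit's count.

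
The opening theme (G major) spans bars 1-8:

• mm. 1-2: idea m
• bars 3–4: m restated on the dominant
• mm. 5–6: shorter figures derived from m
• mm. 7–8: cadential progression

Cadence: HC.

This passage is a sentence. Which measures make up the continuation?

After the presentation (mm. 1-4), the continuation covers the fragmentation through the cadence: mm. 5-8.

measures 5–8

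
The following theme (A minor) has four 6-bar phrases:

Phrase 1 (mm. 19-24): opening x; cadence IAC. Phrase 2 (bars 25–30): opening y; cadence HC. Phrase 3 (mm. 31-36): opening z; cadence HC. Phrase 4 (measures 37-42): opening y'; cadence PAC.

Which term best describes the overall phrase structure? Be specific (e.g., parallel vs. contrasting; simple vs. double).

Four phrases in two halves: the first half (measures 19–30) ends with a half cadence, the second (mm. 31-42) with a perfect authentic cadence — a large antecedent–consequent pair, i.e. a double period.
Phrase 3 begins with different material from phrase 1, making it contrasting.

contrasting double period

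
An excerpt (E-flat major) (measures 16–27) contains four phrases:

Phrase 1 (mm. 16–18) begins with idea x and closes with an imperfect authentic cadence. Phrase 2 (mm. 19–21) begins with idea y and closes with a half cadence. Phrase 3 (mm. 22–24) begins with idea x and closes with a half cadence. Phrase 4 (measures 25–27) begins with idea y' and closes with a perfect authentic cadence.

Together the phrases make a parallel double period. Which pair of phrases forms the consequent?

phrases 3 and 4

In a double period the first pair of phrases (ending half cadence) is the large antecedent and the second pair (ending perfect authentic cadence) is the large consequent; the consequent is phrases 3 and 4.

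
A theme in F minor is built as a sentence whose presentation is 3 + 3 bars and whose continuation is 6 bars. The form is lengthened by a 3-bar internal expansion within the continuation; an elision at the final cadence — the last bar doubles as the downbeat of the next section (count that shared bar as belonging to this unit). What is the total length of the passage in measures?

Basic sentence: 3 + 3 + 6 = 12 bars.
12 (basic form) + 3 (internal expansion) = 15.
The elision shares a bar with the next section but does not change this unit's count.

15 measures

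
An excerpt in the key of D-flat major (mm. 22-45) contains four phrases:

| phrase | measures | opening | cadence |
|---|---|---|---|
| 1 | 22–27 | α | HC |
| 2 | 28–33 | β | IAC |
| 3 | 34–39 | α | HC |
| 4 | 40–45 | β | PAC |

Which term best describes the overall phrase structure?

parallel double period

Four phrases in two halves: the first half (mm. 22–33) ends with an imperfect authentic cadence, the second (mm. 34–45) with a perfect authentic cadence — a large antecedent–consequent pair, i.e. a double period.
Phrase 3 begins with the same material as phrase 1, making it parallel.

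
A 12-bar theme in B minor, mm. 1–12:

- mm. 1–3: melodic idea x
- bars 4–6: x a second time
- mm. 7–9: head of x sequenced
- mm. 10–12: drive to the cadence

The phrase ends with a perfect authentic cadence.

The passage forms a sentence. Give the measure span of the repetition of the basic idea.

The presentation of a sentence is the basic idea (mm. 1-3) plus its repetition (mm. 4–6); the repetition of the basic idea is therefore bars 4–6.

measures 4–6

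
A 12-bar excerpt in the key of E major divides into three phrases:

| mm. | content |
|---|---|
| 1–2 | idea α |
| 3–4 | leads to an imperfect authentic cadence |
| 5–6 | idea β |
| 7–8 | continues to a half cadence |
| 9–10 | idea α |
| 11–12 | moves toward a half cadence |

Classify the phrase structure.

The final phrase closes with a half cadence, which is not stronger than the preceding half cadence; the 3 phrases lack an overall antecedent–consequent design and so form a phrase group.

phrase group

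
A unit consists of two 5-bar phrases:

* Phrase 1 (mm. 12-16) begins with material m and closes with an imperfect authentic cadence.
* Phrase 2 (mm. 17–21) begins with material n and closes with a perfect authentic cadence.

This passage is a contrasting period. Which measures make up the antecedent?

The antecedent is the phrase ending with the weaker cadence (imperfect authentic cadence, phrase 1) and the consequent the one ending more conclusively (perfect authentic cadence, phrase 2); the antecedent is measures 12-16.

measures 12–16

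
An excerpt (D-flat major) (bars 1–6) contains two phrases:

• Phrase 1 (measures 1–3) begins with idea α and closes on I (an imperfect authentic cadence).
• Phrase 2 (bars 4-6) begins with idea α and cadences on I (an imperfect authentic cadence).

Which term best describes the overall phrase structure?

Both phrases have the same opening (α) and the same cadence (imperfect authentic cadence): the second is a restatement, not a consequent, so this is a repeated phrase rather than a period.

repeated phrase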